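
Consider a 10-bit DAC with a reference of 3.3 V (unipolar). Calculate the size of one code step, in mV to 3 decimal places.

3.223 mV

Full-scale span = 3.3 V.
LSB = 3.3 / 2^10 = 3.3 / 1024 = 0.00322266 V = 3.223 mV.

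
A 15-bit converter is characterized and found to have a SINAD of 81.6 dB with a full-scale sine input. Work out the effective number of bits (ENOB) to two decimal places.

13.26 bits

ENOB = (SINAD − 1.76) / 6.02 = (81.6 − 1.76)/6.02 = 13.262.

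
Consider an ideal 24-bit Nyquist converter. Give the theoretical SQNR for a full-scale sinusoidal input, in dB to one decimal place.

SNR ≈ 6.02·N + 1.76 dB = 6.02·24 + 1.76 = 146.24 dB.

146.2 dB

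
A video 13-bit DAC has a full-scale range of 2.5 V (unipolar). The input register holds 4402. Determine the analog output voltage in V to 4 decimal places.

LSB = 2.5 V / 2^13 = 305.18 µV.
V_out = 0 + 4402 × 0.000305176 V = 1.34338 V.

1.3434 V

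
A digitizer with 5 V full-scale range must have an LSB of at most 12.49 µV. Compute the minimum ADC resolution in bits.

19 bits

Number of steps required ≥ 5 V / 12.49 µV = 400320.26.
Need 2^N ≥ 400320.26; 2^18 = 262144, 2^19 = 524288.
Minimum N = 19.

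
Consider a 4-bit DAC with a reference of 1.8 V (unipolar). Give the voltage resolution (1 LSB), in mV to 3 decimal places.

112.500 mV

Full-scale span = 1.8 V.
LSB = 1.8 / 2^4 = 1.8 / 16 = 0.1125 V = 112.500 mV.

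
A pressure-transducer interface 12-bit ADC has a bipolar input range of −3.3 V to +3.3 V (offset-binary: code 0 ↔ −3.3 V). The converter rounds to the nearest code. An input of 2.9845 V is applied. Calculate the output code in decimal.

code 3900

With 4096 levels over 6.6 V, one step is 1.611 mV.
(V_in − V_low)/LSB = (2.9845 − (−3.3)) / 0.00161133 = 3900.199.
So the output code is 3900.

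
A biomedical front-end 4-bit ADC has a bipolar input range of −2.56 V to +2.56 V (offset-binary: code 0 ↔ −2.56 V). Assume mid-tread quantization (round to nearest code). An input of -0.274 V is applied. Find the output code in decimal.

code 7

LSB = 5.12 V / 16 = 320.000 mV.
(-0.274 − (−2.56)) / 0.32 = 7.144 LSBs.
Round → code 7.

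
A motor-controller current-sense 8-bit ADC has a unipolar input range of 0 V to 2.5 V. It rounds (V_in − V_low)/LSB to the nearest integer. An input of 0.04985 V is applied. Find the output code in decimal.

code 5

With 256 levels over 2.5 V, one step is 9.766 mV.
(0.04985 − 0) / 0.00976562 = 5.105 LSBs.
So the output code is 5.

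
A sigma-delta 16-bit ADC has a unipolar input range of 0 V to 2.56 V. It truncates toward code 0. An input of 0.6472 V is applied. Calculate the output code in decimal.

LSB = 2.56 V / 65536 = 39.06 µV.
(V_in − V_low)/LSB = (0.6472 − 0) / 3.90625e-05 = 16568.320.
Floor → code 16568.

code 16568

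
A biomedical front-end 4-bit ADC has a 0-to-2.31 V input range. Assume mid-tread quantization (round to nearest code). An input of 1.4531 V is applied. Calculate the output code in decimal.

code 10

LSB = 2.31 V / 16 = 144.375 mV.
Input sits at 10.065 steps above V_low.
So the output code is 10.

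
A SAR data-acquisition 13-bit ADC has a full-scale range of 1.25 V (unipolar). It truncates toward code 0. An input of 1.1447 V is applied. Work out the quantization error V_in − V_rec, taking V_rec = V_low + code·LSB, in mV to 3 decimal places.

LSB = 1.25/2^13 = 152.59 µV.
(V_in − V_low)/LSB = (1.1447 − 0)/0.000152588 = 7501.9059 → code 7501 (floor).
Reconstructed: 1.1445618 V.
Difference: 0.000138232 V → 0.138 mV.

0.138 mV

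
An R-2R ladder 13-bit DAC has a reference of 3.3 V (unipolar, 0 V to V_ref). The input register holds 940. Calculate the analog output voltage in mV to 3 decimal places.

LSB = 3.3 V / 2^13 = 402.83 µV.
V_out = 0 + 940 × 0.000402832 V = 0.378662 V.
= 378.662 mV.

378.662 mV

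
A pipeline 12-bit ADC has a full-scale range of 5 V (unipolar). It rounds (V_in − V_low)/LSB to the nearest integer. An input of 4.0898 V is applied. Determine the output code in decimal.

LSB = 5 V / 4096 = 1.221 mV.
(4.0898 − 0) / 0.0012207 = 3350.364 LSBs.
round(3350.364) = 3350.

code 3350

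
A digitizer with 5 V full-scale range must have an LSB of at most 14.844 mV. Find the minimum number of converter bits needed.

9 bits

Number of steps required ≥ 5 V / 14.844 mV = 336.84.
Need 2^N ≥ 336.84; 2^8 = 256, 2^9 = 512.
Minimum N = 9.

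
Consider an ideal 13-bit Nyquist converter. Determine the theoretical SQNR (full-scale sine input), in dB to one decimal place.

80.0 dB

SNR ≈ 6.02·N + 1.76 dB = 6.02·13 + 1.76 = 80.02 dB.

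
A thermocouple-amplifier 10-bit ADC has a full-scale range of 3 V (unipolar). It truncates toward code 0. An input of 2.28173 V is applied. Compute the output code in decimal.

code 778

With 1024 levels over 3 V, one step is 2.930 mV.
Input sits at 778.831 steps above V_low.
So the output code is 778.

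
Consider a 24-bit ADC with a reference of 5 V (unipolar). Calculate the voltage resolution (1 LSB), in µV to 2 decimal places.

Full-scale span = 5 V.
LSB = 5 / 2^24 = 5 / 16777216 = 2.98023e-07 V = 0.30 µV.

0.30 µV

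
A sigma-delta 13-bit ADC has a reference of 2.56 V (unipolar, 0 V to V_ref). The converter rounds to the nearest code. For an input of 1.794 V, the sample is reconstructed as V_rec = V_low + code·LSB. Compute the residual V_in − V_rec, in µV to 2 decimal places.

LSB = 2.56/2^13 = 312.50 µV.
(1.794 − 0)/0.0003125 = 5740.8000; round gives code 5741.
Reconstructed: 1.7940625 V.
V_in − V_rec = -6.25e-05 V = -62.50 µV.

-62.50 µV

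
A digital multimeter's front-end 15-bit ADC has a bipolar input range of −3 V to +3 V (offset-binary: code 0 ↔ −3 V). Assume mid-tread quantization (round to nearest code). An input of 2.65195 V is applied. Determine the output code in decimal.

code 30867

Full-scale span = 6 V; LSB = 6/2^15 = 183.11 µV.
(V_in − V_low)/LSB = (2.65195 − (−3)) / 0.000183105 = 30867.183.
Round → code 30867.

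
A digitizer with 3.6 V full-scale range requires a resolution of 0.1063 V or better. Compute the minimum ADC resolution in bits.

Number of steps required ≥ 3.6 V / 0.1063 V = 33.87.
Need 2^N ≥ 33.87; 2^5 = 32, 2^6 = 64.
Minimum N = 6.

6 bits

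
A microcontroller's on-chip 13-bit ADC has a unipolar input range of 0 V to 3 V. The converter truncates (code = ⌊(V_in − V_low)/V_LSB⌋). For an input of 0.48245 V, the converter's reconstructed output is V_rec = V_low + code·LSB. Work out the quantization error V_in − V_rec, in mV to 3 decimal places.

0.150 mV

One LSB is 3 V / 8192 = 366.21 µV.
(V_in − V_low)/LSB = (0.48245 − 0)/0.000366211 = 1317.4101 → code 1317 (floor).
V_rec = 0 + 1317·0.000366211 = 0.4822998 V.
Error = 0.48245 − 0.4822998 = 0.000150195 V = 0.150 mV.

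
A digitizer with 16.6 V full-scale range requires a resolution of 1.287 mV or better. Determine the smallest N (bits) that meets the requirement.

Number of steps required ≥ 16.6 V / 1.287 mV = 12898.21.
Need 2^N ≥ 12898.21; 2^13 = 8192, 2^14 = 16384.
Minimum N = 14.

14 bits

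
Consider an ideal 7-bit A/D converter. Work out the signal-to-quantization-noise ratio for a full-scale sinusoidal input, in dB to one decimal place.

SNR ≈ 6.02·N + 1.76 dB = 6.02·7 + 1.76 = 43.90 dB.

43.9 dB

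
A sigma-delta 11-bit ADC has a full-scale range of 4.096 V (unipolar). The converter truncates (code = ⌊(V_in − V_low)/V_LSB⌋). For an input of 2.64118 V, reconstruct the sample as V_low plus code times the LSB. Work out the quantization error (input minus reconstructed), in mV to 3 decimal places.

1.180 mV

LSB = 4.096/2^11 = 2.000 mV.
Scaled input = 1320.5900 LSBs, so code = 1320.
Code 1320 maps back to 0 + 1320×0.002 V = 2.64 V.
V_in − V_rec = 0.00118 V = 1.180 mV.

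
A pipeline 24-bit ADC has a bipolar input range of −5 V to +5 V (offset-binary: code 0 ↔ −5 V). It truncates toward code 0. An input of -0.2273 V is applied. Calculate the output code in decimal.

LSB = 10 V / 16777216 = 0.60 µV.
Input sits at 8007261.880 steps above V_low.
⌊·⌋(8007261.880) = 8007261.

code 8007261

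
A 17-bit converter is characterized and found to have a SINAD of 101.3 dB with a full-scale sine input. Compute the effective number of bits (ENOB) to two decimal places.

16.53 bits

ENOB = (SINAD − 1.76) / 6.02 = (101.3 − 1.76)/6.02 = 16.535.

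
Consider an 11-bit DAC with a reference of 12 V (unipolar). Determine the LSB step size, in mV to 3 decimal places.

Full-scale span = 12 V.
LSB = 12 / 2^11 = 12 / 2048 = 0.00585938 V = 5.859 mV.

5.859 mV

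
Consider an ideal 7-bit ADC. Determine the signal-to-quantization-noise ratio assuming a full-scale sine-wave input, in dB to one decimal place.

43.9 dB

SNR ≈ 6.02·N + 1.76 dB = 6.02·7 + 1.76 = 43.90 dB.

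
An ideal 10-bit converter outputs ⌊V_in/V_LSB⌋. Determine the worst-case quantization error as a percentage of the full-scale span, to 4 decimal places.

Truncating → worst-case error = 1 LSB = V_FS/2^10, so 100/1024 = 0.0976562 % of full scale.

0.0977 %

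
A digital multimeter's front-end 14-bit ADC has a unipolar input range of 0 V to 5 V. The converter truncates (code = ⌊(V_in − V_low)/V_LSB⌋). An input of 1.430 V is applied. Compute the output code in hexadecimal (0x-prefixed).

code 0x124D (decimal 4685)

With 16384 levels over 5 V, one step is 305.18 µV.
(V_in − V_low)/LSB = (1.430 − 0) / 0.000305176 = 4685.824.
⌊·⌋(4685.824) = 4685.
In hexadecimal (0x-prefixed): 0x124D.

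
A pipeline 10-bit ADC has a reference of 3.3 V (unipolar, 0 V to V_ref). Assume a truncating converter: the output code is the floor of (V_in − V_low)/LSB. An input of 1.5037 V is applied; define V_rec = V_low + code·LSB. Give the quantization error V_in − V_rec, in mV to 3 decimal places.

One LSB is 3.3 V / 1024 = 3.223 mV.
(1.5037 − 0)/0.00322266 = 466.6027; ⌊·⌋ gives code 466.
Reconstructed: 1.5017578 V.
V_in − V_rec = 0.00194219 V = 1.942 mV.

1.942 mV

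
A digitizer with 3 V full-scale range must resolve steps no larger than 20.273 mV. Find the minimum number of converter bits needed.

Number of steps required ≥ 3 V / 20.273 mV = 147.98.
Need 2^N ≥ 147.98; 2^7 = 128, 2^8 = 256.
Minimum N = 8.

8 bits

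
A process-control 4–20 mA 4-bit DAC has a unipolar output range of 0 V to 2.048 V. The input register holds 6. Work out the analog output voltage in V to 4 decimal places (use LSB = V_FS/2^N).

0.7680 V

LSB = 2.048 V / 2^4 = 128.000 mV.
V_out = 0 + 6 × 0.128 V = 0.768 V.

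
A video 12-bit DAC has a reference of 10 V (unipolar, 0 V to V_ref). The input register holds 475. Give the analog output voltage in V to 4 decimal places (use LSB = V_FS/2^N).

1.1597 V

LSB = 10 V / 2^12 = 2.441 mV.
V_out = 0 + 475 × 0.00244141 V = 1.15967 V.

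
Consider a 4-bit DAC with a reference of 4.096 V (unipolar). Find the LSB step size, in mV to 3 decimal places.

Full-scale span = 4.096 V.
LSB = 4.096 / 2^4 = 4.096 / 16 = 0.256 V = 256.000 mV.

256.000 mV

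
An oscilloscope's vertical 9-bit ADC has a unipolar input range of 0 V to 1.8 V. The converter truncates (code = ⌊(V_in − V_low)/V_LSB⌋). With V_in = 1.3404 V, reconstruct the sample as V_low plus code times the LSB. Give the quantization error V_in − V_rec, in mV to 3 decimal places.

0.947 mV

One LSB is 1.8 V / 512 = 3.516 mV.
Scaled input = 381.2693 LSBs, so code = 381.
Code 381 maps back to 0 + 381×0.00351563 V = 1.3394531 V.
V_in − V_rec = 0.000946875 V = 0.947 mV.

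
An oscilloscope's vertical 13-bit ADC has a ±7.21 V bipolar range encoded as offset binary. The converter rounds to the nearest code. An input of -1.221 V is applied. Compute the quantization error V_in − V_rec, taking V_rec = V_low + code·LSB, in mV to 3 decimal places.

0.616 mV

LSB = 14.42/2^13 = 1.760 mV.
Scaled input = 3402.3501 LSBs, so code = 3402.
Reconstructed: -1.2216162 V.
Difference: 0.000616211 V → 0.616 mV.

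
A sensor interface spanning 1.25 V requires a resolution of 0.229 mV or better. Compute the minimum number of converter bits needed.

13 bits

Number of steps required ≥ 1.25 V / 0.229 mV = 5458.52.
Need 2^N ≥ 5458.52; 2^12 = 4096, 2^13 = 8192.
Minimum N = 13.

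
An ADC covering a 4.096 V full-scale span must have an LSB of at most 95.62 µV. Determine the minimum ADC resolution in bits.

16 bits

Number of steps required ≥ 4.096 V / 95.62 µV = 42836.23.
Need 2^N ≥ 42836.23; 2^15 = 32768, 2^16 = 65536.
Minimum N = 16.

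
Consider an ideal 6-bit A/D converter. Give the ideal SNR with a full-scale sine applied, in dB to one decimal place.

SNR ≈ 6.02·N + 1.76 dB = 6.02·6 + 1.76 = 37.88 dB.

37.9 dB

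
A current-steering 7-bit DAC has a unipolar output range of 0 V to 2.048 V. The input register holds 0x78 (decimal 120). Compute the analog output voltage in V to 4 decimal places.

LSB = 2.048 V / 2^7 = 16.000 mV.
Code 0x78 = 120 decimal.
V_out = 0 + 120 × 0.016 V = 1.92 V.

1.9200 V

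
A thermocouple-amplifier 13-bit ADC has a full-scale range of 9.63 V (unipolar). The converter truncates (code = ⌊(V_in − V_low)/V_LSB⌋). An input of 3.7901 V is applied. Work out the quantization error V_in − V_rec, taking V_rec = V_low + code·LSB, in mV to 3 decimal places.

Step size: 9.63 V ÷ 2^13 = 1.176 mV.
Scaled input = 3224.1432 LSBs, so code = 3224.
Code 3224 maps back to 0 + 3224×0.00117554 V = 3.7899316 V.
Error = 3.7901 − 3.7899316 = 0.000168359 V = 0.168 mV.

0.168 mV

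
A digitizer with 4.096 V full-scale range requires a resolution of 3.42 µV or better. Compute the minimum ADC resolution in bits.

21 bits

Number of steps required ≥ 4.096 V / 3.42 µV = 1197660.82.
Need 2^N ≥ 1197660.82; 2^20 = 1048576, 2^21 = 2097152.
Minimum N = 21.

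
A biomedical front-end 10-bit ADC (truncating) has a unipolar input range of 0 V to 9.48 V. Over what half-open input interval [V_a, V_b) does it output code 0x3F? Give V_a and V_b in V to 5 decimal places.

[0.58324 V, 0.59250 V)

LSB = 9.48/2^10 = 9.258 mV.
Code 0x3F = 63 decimal.
V_a = V_low + 63·LSB = 0.583242 V; V_b = V_low + 64·LSB = 0.5925 V.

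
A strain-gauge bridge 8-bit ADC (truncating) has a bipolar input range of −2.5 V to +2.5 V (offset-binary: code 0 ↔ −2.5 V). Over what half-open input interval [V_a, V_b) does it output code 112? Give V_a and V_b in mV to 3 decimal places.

[-312.500 mV, -292.969 mV)

LSB = 5/2^8 = 19.531 mV.
V_a = V_low + 112·LSB = -0.3125 V; V_b = V_low + 113·LSB = -0.292969 V.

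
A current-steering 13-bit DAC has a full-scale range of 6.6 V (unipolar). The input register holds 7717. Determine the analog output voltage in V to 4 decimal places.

6.2173 V

LSB = 6.6 V / 2^13 = 0.806 mV.
V_out = 0 + 7717 × 0.000805664 V = 6.21731 V.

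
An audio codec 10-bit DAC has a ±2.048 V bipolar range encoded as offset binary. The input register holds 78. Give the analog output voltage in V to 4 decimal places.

LSB = 4.096 V / 2^10 = 4.000 mV.
V_out = (−2.048) + 78 × 0.004 V = -1.736 V.

-1.7360 V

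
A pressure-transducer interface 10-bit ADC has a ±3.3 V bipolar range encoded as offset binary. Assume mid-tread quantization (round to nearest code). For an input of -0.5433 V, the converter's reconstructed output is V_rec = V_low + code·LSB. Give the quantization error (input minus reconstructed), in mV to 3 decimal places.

-1.894 mV

Step size: 6.6 V ÷ 2^10 = 6.445 mV.
(V_in − V_low)/LSB = (-0.5433 − (−3.3))/0.00644531 = 427.7062 → code 428 (round).
V_rec = (−3.3) + 428·0.00644531 = -0.54140625 V.
Difference: -0.00189375 V → -1.894 mV.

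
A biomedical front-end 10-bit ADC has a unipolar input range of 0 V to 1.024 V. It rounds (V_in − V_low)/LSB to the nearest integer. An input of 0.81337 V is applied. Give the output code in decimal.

With 1024 levels over 1.024 V, one step is 1.000 mV.
(0.81337 − 0) / 0.001 = 813.370 LSBs.
Round → code 813.

code 813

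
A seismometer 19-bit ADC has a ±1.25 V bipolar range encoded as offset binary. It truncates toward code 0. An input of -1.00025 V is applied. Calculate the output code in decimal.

With 524288 levels over 2.5 V, one step is 4.77 µV.
Input sits at 52376.371 steps above V_low.
⌊·⌋(52376.371) = 52376.

code 52376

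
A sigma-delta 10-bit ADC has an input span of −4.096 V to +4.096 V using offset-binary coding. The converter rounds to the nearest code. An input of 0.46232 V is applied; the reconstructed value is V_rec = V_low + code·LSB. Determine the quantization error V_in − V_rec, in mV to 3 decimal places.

Step size: 8.192 V ÷ 2^10 = 8.000 mV.
Scaled input = 569.7900 LSBs, so code = 570.
Reconstructed: 0.464 V.
Difference: -0.00168 V → -1.680 mV.

-1.680 mV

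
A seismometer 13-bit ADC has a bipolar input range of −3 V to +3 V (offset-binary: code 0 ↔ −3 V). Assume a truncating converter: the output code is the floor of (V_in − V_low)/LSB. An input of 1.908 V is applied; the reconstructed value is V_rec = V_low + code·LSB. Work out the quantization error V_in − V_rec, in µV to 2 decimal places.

41.02 µV

One LSB is 6 V / 8192 = 0.732 mV.
(V_in − V_low)/LSB = (1.908 − (−3))/0.000732422 = 6701.0560 → code 6701 (floor).
Code 6701 maps back to (−3) + 6701×0.000732422 V = 1.907959 V.
Error = 1.908 − 1.907959 = 4.10156e-05 V = 41.02 µV.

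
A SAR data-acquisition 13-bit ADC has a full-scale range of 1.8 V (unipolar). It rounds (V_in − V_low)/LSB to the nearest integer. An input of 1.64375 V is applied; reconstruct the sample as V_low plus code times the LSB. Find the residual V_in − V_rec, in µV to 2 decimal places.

-24.41 µV

Step size: 1.8 V ÷ 2^13 = 219.73 µV.
(V_in − V_low)/LSB = (1.64375 − 0)/0.000219727 = 7480.8889 → code 7481 (round).
V_rec = 0 + 7481·0.000219727 = 1.6437744 V.
Difference: -2.44141e-05 V → -24.41 µV.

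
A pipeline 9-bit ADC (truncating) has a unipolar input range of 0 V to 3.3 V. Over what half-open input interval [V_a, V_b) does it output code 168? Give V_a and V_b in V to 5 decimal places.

[1.08281 V, 1.08926 V)

LSB = 3.3/2^9 = 6.445 mV.
V_a = V_low + 168·LSB = 1.08281 V; V_b = V_low + 169·LSB = 1.08926 V.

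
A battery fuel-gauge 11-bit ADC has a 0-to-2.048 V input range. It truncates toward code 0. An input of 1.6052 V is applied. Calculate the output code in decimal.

With 2048 levels over 2.048 V, one step is 1.000 mV.
Input sits at 1605.200 steps above V_low.
Floor → code 1605.

code 1605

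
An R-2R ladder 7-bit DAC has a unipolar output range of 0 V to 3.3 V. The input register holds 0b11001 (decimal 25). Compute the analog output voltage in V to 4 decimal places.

LSB = 3.3 V / 2^7 = 25.781 mV.
Code 0b11001 = 25 decimal.
V_out = 0 + 25 × 0.0257812 V = 0.644531 V.

0.6445 V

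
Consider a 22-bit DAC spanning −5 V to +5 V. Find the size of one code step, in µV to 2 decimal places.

Full-scale span = 10 V.
LSB = 10 / 2^22 = 10 / 4194304 = 2.38419e-06 V = 2.38 µV.

2.38 µV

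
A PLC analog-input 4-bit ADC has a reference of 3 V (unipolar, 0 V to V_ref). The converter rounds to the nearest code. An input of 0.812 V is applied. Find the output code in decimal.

With 16 levels over 3 V, one step is 187.500 mV.
(0.812 − 0) / 0.1875 = 4.331 LSBs.
So the output code is 4.

code 4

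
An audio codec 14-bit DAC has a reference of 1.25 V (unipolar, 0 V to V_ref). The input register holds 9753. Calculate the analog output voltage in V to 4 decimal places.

0.7441 V

LSB = 1.25 V / 2^14 = 76.29 µV.
V_out = 0 + 9753 × 7.62939e-05 V = 0.744095 V.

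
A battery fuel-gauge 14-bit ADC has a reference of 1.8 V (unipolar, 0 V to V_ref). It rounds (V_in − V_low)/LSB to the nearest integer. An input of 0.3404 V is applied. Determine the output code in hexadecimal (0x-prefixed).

code 0xC1A (decimal 3098)

Full-scale span = 1.8 V; LSB = 1.8/2^14 = 109.86 µV.
Input sits at 3098.396 steps above V_low.
Round → code 3098.
In hexadecimal (0x-prefixed): 0xC1A.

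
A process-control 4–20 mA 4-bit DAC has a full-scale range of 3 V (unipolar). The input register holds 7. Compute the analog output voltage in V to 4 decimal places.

LSB = 3 V / 2^4 = 187.500 mV.
V_out = 0 + 7 × 0.1875 V = 1.3125 V.

1.3125 V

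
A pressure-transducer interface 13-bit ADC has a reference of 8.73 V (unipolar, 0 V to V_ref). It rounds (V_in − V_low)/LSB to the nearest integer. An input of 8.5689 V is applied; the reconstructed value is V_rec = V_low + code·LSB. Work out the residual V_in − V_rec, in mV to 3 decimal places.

Step size: 8.73 V ÷ 2^13 = 1.066 mV.
(V_in − V_low)/LSB = (8.5689 − 0)/0.00106567 = 8040.8280 → code 8041 (round).
V_rec = 0 + 8041·0.00106567 = 8.5690833 V.
Error = 8.5689 − 8.5690833 = -0.000183252 V = -0.183 mV.

-0.183 mV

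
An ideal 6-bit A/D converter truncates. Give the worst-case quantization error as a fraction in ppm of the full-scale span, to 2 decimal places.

15625.00 ppm

Truncating → worst-case error = 1 LSB = V_FS/2^6, so 1e+06/64 = 15625 ppm of full scale.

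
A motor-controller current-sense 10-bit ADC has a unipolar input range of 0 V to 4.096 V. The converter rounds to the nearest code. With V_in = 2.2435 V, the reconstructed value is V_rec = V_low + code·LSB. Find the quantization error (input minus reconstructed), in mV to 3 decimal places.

LSB = 4.096/2^10 = 4.000 mV.
(V_in − V_low)/LSB = (2.2435 − 0)/0.004 = 560.8750 → code 561 (round).
Reconstructed: 2.244 V.
Difference: -0.0005 V → -0.500 mV.

-0.500 mV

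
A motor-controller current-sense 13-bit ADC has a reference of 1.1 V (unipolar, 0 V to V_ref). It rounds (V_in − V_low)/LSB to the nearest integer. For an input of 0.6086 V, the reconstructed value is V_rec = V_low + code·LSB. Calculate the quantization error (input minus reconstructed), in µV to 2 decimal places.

55.08 µV

LSB = 1.1/2^13 = 134.28 µV.
(0.6086 − 0)/0.000134277 = 4532.4102; round gives code 4532.
Reconstructed: 0.60854492 V.
V_in − V_rec = 5.50781e-05 V = 55.08 µV.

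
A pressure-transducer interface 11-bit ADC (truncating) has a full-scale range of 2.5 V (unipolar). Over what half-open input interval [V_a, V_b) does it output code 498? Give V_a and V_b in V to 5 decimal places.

[0.60791 V, 0.60913 V)

LSB = 2.5/2^11 = 1.221 mV.
V_a = V_low + 498·LSB = 0.60791 V; V_b = V_low + 499·LSB = 0.609131 V.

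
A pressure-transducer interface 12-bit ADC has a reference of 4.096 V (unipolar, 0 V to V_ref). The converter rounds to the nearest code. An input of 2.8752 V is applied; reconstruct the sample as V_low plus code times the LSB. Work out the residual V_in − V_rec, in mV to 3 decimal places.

LSB = 4.096/2^12 = 1.000 mV.
(V_in − V_low)/LSB = (2.8752 − 0)/0.001 = 2875.2000 → code 2875 (round).
Code 2875 maps back to 0 + 2875×0.001 V = 2.875 V.
V_in − V_rec = 0.0002 V = 0.200 mV.

0.200 mV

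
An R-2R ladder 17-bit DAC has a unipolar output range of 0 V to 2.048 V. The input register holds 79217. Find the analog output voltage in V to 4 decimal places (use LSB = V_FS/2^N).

LSB = 2.048 V / 2^17 = 15.62 µV.
V_out = 0 + 79217 × 1.5625e-05 V = 1.23777 V.

1.2378 V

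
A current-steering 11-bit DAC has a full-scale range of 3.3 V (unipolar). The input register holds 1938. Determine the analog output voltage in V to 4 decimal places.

3.1228 V

LSB = 3.3 V / 2^11 = 1.611 mV.
V_out = 0 + 1938 × 0.00161133 V = 3.12275 V.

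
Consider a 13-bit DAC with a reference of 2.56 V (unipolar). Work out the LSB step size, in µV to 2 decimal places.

312.50 µV

Full-scale span = 2.56 V.
LSB = 2.56 / 2^13 = 2.56 / 8192 = 0.0003125 V = 312.50 µV.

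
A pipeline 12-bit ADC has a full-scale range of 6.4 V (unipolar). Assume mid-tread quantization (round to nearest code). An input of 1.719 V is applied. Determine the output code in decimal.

code 1100

Full-scale span = 6.4 V; LSB = 6.4/2^12 = 1.562 mV.
Input sits at 1100.160 steps above V_low.
round(1100.160) = 1100.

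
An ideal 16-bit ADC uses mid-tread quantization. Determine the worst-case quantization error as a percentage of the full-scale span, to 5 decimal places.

Rounding → worst-case error = ½ LSB = V_FS/2^17, so 100/131072 = 0.000762939 % of full scale.

0.00076 %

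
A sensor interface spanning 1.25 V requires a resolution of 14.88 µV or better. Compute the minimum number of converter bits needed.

Number of steps required ≥ 1.25 V / 14.88 µV = 84005.38.
Need 2^N ≥ 84005.38; 2^16 = 65536, 2^17 = 131072.
Minimum N = 17.

17 bits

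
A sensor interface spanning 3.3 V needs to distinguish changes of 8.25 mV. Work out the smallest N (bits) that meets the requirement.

Number of steps required ≥ 3.3 V / 8.25 mV = 400.00.
Need 2^N ≥ 400.00; 2^8 = 256, 2^9 = 512.
Minimum N = 9.

9 bits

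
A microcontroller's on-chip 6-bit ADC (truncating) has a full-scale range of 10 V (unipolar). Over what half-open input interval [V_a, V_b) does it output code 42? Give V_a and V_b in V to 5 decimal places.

LSB = 10/2^6 = 156.250 mV.
V_a = V_low + 42·LSB = 6.5625 V; V_b = V_low + 43·LSB = 6.71875 V.

[6.56250 V, 6.71875 V)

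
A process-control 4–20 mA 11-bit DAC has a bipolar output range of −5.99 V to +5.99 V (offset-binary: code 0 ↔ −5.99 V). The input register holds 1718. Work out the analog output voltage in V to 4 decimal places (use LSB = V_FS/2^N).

4.0596 V

LSB = 11.98 V / 2^11 = 5.850 mV.
V_out = (−5.99) + 1718 × 0.00584961 V = 4.05963 V.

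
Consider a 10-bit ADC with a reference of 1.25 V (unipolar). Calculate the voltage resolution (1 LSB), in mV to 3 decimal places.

Full-scale span = 1.25 V.
LSB = 1.25 / 2^10 = 1.25 / 1024 = 0.0012207 V = 1.221 mV.

1.221 mV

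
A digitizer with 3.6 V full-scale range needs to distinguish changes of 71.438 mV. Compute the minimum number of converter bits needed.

Number of steps required ≥ 3.6 V / 71.438 mV = 50.39.
Need 2^N ≥ 50.39; 2^5 = 32, 2^6 = 64.
Minimum N = 6.

6 bits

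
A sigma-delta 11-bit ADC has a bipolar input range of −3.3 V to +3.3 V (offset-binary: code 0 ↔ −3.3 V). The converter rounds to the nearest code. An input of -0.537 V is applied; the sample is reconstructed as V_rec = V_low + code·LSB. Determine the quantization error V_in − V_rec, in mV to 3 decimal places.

1.184 mV

One LSB is 6.6 V / 2048 = 3.223 mV.
(V_in − V_low)/LSB = (-0.537 − (−3.3))/0.00322266 = 857.3673 → code 857 (round).
Reconstructed: -0.53818359 V.
Difference: 0.00118359 V → 1.184 mV.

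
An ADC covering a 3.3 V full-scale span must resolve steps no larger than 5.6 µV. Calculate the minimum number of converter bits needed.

Number of steps required ≥ 3.3 V / 5.6 µV = 589285.71.
Need 2^N ≥ 589285.71; 2^19 = 524288, 2^20 = 1048576.
Minimum N = 20.

20 bits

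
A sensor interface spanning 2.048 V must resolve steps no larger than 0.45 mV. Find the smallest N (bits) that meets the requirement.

13 bits

Number of steps required ≥ 2.048 V / 0.45 mV = 4551.11.
Need 2^N ≥ 4551.11; 2^12 = 4096, 2^13 = 8192.
Minimum N = 13.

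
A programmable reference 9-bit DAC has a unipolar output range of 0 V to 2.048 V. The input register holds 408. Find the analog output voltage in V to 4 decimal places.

1.6320 V

LSB = 2.048 V / 2^9 = 4.000 mV.
V_out = 0 + 408 × 0.004 V = 1.632 V.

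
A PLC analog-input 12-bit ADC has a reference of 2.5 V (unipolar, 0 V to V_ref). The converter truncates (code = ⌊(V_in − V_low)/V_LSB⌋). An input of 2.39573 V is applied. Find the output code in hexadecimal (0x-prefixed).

code 0xF55 (decimal 3925)

Full-scale span = 2.5 V; LSB = 2.5/2^12 = 0.610 mV.
Input sits at 3925.164 steps above V_low.
Floor → code 3925.
In hexadecimal (0x-prefixed): 0xF55.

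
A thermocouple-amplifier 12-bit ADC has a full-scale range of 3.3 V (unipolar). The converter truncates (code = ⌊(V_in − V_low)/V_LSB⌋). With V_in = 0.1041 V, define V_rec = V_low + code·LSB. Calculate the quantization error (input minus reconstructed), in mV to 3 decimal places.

0.169 mV

LSB = 3.3/2^12 = 0.806 mV.
(0.1041 − 0)/0.000805664 = 129.2102; ⌊·⌋ gives code 129.
Code 129 maps back to 0 + 129×0.000805664 V = 0.10393066 V.
Error = 0.1041 − 0.10393066 = 0.000169336 V = 0.169 mV.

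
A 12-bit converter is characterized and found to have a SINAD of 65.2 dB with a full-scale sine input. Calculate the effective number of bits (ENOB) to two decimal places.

10.54 bits

ENOB = (SINAD − 1.76) / 6.02 = (65.2 − 1.76)/6.02 = 10.538.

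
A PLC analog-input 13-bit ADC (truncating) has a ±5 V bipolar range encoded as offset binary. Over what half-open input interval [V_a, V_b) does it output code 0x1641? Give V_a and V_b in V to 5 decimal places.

[1.95435 V, 1.95557 V)

LSB = 10/2^13 = 1.221 mV.
Code 0x1641 = 5697 decimal.
V_a = V_low + 5697·LSB = 1.95435 V; V_b = V_low + 5698·LSB = 1.95557 V.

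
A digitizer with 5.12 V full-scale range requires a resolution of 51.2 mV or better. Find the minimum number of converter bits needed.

Number of steps required ≥ 5.12 V / 51.2 mV = 100.00.
Need 2^N ≥ 100.00; 2^6 = 64, 2^7 = 128.
Minimum N = 7.

7 bits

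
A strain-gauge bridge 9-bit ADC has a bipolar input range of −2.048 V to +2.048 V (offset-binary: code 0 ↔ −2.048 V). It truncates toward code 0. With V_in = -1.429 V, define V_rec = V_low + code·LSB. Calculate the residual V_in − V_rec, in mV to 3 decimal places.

Step size: 4.096 V ÷ 2^9 = 8.000 mV.
(-1.429 − (−2.048))/0.008 = 77.3750; ⌊·⌋ gives code 77.
Code 77 maps back to (−2.048) + 77×0.008 V = -1.432 V.
Error = -1.429 − (−1.432) = 0.003 V = 3.000 mV.

3.000 mV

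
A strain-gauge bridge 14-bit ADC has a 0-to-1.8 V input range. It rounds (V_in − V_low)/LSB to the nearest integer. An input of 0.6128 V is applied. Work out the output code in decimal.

code 5578

Full-scale span = 1.8 V; LSB = 1.8/2^14 = 109.86 µV.
Input sits at 5577.842 steps above V_low.
round(5577.842) = 5578.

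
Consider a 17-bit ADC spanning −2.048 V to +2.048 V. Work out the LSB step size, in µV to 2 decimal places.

Full-scale span = 4.096 V.
LSB = 4.096 / 2^17 = 4.096 / 131072 = 3.125e-05 V = 31.25 µV.

31.25 µV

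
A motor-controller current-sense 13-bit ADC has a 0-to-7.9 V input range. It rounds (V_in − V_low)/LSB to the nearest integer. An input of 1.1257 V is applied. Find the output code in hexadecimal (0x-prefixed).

Full-scale span = 7.9 V; LSB = 7.9/2^13 = 0.964 mV.
(V_in − V_low)/LSB = (1.1257 − 0) / 0.000964355 = 1167.308.
So the output code is 1167.
In hexadecimal (0x-prefixed): 0x48F.

code 0x48F (decimal 1167)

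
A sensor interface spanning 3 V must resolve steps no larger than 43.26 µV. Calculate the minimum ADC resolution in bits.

17 bits

Number of steps required ≥ 3 V / 43.26 µV = 69348.13.
Need 2^N ≥ 69348.13; 2^16 = 65536, 2^17 = 131072.
Minimum N = 17.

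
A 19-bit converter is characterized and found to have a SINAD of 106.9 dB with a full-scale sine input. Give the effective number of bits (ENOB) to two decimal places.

ENOB = (SINAD − 1.76) / 6.02 = (106.9 − 1.76)/6.02 = 17.465.

17.47 bits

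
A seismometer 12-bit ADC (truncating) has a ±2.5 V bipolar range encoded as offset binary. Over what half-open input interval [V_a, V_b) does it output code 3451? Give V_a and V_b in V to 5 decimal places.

LSB = 5/2^12 = 1.221 mV.
V_a = V_low + 3451·LSB = 1.71265 V; V_b = V_low + 3452·LSB = 1.71387 V.

[1.71265 V, 1.71387 V)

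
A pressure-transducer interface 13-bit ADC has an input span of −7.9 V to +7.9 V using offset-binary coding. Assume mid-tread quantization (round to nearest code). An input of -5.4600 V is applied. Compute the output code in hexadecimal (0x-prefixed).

LSB = 15.8 V / 8192 = 1.929 mV.
Input sits at 1265.094 steps above V_low.
Round → code 1265.
In hexadecimal (0x-prefixed): 0x4F1.

code 0x4F1 (decimal 1265)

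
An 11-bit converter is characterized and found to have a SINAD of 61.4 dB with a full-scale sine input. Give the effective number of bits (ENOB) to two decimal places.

ENOB = (SINAD − 1.76) / 6.02 = (61.4 − 1.76)/6.02 = 9.907.

9.91 bits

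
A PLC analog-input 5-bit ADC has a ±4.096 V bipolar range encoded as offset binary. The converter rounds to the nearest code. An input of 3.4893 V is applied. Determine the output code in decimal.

code 30

With 32 levels over 8.192 V, one step is 256.000 mV.
(V_in − V_low)/LSB = (3.4893 − (−4.096)) / 0.256 = 29.630.
round(29.630) = 30.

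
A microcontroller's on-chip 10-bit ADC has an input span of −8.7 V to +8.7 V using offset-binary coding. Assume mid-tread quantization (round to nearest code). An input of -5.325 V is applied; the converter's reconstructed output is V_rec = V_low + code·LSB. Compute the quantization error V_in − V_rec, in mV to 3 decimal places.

-6.445 mV

One LSB is 17.4 V / 1024 = 16.992 mV.
(-5.325 − (−8.7))/0.0169922 = 198.6207; round gives code 199.
Code 199 maps back to (−8.7) + 199×0.0169922 V = -5.3185547 V.
Difference: -0.00644531 V → -6.445 mV.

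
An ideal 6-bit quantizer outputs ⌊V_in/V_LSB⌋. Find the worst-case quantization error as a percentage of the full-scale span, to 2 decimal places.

1.56 %

Truncating → worst-case error = 1 LSB = V_FS/2^6, so 100/64 = 1.5625 % of full scale.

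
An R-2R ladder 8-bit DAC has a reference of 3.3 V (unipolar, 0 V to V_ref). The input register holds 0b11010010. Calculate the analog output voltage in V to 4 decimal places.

2.7070 V

LSB = 3.3 V / 2^8 = 12.891 mV.
Code 0b11010010 = 210 decimal.
V_out = 0 + 210 × 0.0128906 V = 2.70703 V.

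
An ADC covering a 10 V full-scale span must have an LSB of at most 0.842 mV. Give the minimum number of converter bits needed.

Number of steps required ≥ 10 V / 0.842 mV = 11876.48.
Need 2^N ≥ 11876.48; 2^13 = 8192, 2^14 = 16384.
Minimum N = 14.

14 bits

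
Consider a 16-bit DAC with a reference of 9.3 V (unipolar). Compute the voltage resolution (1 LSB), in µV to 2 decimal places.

Full-scale span = 9.3 V.
LSB = 9.3 / 2^16 = 9.3 / 65536 = 0.000141907 V = 141.91 µV.

141.91 µV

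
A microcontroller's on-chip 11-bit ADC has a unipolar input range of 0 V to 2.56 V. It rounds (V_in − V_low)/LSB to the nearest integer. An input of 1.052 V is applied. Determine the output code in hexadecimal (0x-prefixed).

With 2048 levels over 2.56 V, one step is 1.250 mV.
(V_in − V_low)/LSB = (1.052 − 0) / 0.00125 = 841.600.
So the output code is 842.
In hexadecimal (0x-prefixed): 0x34A.

code 0x34A (decimal 842)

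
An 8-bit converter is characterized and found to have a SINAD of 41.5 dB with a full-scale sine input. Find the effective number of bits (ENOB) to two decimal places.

ENOB = (SINAD − 1.76) / 6.02 = (41.5 − 1.76)/6.02 = 6.601.

6.60 bits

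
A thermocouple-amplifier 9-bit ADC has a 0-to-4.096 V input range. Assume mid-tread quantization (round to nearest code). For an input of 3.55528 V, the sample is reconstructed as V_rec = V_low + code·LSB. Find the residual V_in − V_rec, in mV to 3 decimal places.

3.280 mV

LSB = 4.096/2^9 = 8.000 mV.
Scaled input = 444.4100 LSBs, so code = 444.
Reconstructed: 3.552 V.
Error = 3.55528 − 3.552 = 0.00328 V = 3.280 mV.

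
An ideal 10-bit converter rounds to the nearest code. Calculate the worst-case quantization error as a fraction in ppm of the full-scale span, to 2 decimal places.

Rounding → worst-case error = ½ LSB = V_FS/2^11, so 1e+06/2048 = 488.281 ppm of full scale.

488.28 ppm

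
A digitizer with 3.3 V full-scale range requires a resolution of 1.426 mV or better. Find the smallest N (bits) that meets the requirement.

12 bits

Number of steps required ≥ 3.3 V / 1.426 mV = 2314.17.
Need 2^N ≥ 2314.17; 2^11 = 2048, 2^12 = 4096.
Minimum N = 12.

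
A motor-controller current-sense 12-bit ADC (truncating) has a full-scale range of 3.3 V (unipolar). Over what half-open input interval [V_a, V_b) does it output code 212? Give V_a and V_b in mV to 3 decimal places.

[170.801 mV, 171.606 mV)

LSB = 3.3/2^12 = 0.806 mV.
V_a = V_low + 212·LSB = 0.170801 V; V_b = V_low + 213·LSB = 0.171606 V.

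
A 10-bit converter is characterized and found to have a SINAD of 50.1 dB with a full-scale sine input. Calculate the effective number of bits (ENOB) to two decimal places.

8.03 bits

ENOB = (SINAD − 1.76) / 6.02 = (50.1 − 1.76)/6.02 = 8.030.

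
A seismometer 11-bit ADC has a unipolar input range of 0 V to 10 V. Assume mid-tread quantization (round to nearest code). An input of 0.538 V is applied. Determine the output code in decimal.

code 110

Full-scale span = 10 V; LSB = 10/2^11 = 4.883 mV.
(V_in − V_low)/LSB = (0.538 − 0) / 0.00488281 = 110.182.
round(110.182) = 110.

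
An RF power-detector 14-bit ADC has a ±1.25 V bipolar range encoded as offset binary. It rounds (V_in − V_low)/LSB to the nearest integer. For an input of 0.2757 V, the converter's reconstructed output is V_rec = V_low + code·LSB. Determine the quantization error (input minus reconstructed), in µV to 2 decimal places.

-26.32 µV

One LSB is 2.5 V / 16384 = 152.59 µV.
Scaled input = 9998.8275 LSBs, so code = 9999.
Reconstructed: 0.27572632 V.
V_in − V_rec = -2.63184e-05 V = -26.32 µV.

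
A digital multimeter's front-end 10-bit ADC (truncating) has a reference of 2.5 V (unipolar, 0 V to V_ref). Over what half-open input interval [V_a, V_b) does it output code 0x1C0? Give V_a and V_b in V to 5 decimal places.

[1.09375 V, 1.09619 V)

LSB = 2.5/2^10 = 2.441 mV.
Code 0x1C0 = 448 decimal.
V_a = V_low + 448·LSB = 1.09375 V; V_b = V_low + 449·LSB = 1.09619 V.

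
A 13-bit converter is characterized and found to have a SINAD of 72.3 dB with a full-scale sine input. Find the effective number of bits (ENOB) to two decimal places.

ENOB = (SINAD − 1.76) / 6.02 = (72.3 − 1.76)/6.02 = 11.718.

11.72 bits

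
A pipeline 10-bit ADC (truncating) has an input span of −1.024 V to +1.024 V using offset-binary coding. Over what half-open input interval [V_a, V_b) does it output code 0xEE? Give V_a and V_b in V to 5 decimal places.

LSB = 2.048/2^10 = 2.000 mV.
Code 0xEE = 238 decimal.
V_a = V_low + 238·LSB = -0.548 V; V_b = V_low + 239·LSB = -0.546 V.

[-0.54800 V, -0.54600 V)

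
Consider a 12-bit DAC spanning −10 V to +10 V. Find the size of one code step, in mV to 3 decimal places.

4.883 mV

Full-scale span = 20 V.
LSB = 20 / 2^12 = 20 / 4096 = 0.00488281 V = 4.883 mV.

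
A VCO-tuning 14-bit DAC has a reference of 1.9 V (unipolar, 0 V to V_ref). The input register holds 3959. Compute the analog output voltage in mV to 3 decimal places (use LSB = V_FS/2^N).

459.113 mV

LSB = 1.9 V / 2^14 = 115.97 µV.
V_out = 0 + 3959 × 0.000115967 V = 0.459113 V.
= 459.113 mV.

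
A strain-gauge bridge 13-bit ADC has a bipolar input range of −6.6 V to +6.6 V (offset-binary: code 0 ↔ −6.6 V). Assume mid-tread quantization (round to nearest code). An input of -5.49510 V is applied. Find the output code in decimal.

With 8192 levels over 13.2 V, one step is 1.611 mV.
Input sits at 685.708 steps above V_low.
Round → code 686.

code 686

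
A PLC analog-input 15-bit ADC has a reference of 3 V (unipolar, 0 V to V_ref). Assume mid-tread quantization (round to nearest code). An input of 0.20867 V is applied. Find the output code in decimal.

code 2279

With 32768 levels over 3 V, one step is 91.55 µV.
(0.20867 − 0) / 9.15527e-05 = 2279.233 LSBs.
round(2279.233) = 2279.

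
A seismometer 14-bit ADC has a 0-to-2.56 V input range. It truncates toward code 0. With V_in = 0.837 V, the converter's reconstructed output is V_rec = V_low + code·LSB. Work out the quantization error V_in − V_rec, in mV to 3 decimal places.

0.125 mV

Step size: 2.56 V ÷ 2^14 = 156.25 µV.
(V_in − V_low)/LSB = (0.837 − 0)/0.00015625 = 5356.8000 → code 5356 (floor).
Reconstructed: 0.836875 V.
Difference: 0.000125 V → 0.125 mV.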